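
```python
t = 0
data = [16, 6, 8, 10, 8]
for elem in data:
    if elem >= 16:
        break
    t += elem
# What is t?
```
Trace:
  t=0
  t=0, elem=16

Final answer: 0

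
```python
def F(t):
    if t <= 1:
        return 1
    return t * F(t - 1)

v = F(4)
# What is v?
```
Call trace:
F(t=4)
  F(t=3)
    F(t=2)
      F(t=1)
      -> return 1
    -> return 2
  -> return 6
-> return 24

Final answer: 24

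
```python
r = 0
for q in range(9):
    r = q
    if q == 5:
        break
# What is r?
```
Trace:
  r=0
  r=0, q=0
  r=1, q=1
  r=2, q=2
  r=3, q=3
  r=4, q=4
  r=5, q=5

Final answer: 5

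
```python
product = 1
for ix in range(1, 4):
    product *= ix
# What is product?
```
Trace:
  product=1
  product=1, ix=1
  product=2, ix=2
  product=6, ix=3

Final answer: 6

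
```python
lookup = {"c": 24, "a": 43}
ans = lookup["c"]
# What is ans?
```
Trace:
  lookup={'c': 24, 'a': 43}
  lookup={'c': 24, 'a': 43}, ans=24

Final answer: 24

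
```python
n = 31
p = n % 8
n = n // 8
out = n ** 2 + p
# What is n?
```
Trace:
  n=31
  n=31, p=7
  n=3, p=7
  n=3, p=7, out=16

Final answer: 3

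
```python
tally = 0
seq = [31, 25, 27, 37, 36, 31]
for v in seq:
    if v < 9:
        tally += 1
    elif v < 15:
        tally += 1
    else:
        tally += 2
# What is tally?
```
Trace:
  tally=0
  tally=2, v=31
  tally=4, v=25
  tally=6, v=27
  tally=8, v=37
  tally=10, v=36
  tally=12, v=31

Final answer: 12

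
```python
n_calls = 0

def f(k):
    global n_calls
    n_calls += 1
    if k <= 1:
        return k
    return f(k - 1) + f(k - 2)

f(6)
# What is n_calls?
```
Call trace (a repeated sub-call is expanded the first time; later identical calls just restate its return value):
f(k=6)
  f(k=5)
    f(k=4)
      f(k=3)
        f(k=2)
          f(k=1)
          -> return 1
          f(k=0)
          -> return 0
        -> return 1
        f(k=1)
        -> return 1
      -> return 2
      f(k=2) -> return 1  (same call as traced above)
    -> return 3
    f(k=3) -> return 2  (same call as traced above)
  -> return 5
  f(k=4) -> return 3  (same call as traced above)
-> return 8

n_calls is incremented once per call, so count the calls in each subtree. Let C(k) = number of calls made by f(k).
C(0) = C(1) = 1 (base case, no recursion); C(k) = 1 + C(k - 1) + C(k - 2) otherwise.
C(2) = 1 + C(1) + C(0) = 1 + 1 + 1 = 3
C(3) = 1 + C(2) + C(1) = 1 + 3 + 1 = 5
C(4) = 1 + C(3) + C(2) = 1 + 5 + 3 = 9
C(5) = 1 + C(4) + C(3) = 1 + 9 + 5 = 15
C(6) = 1 + C(5) + C(4) = 1 + 15 + 9 = 25
n_calls = C(6) = 25

Final answer: 25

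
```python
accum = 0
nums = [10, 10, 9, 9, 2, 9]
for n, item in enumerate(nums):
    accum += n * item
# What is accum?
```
Trace:
  accum=0
  accum=0, n=0, item=10
  accum=10, n=1, item=10
  accum=28, n=2, item=9
  accum=55, n=3, item=9
  accum=63, n=4, item=2
  accum=108, n=5, item=9

Final answer: 108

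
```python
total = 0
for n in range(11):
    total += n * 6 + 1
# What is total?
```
Trace:
  total=0
  total=1, n=0
  total=8, n=1
  total=21, n=2
  total=40, n=3
  total=65, n=4
  total=96, n=5
  total=133, n=6
  total=176, n=7
  total=225, n=8
  total=280, n=9
  total=341, n=10

Final answer: 341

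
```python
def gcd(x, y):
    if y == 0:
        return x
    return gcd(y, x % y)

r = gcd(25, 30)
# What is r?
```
Call trace:
gcd(x=25, y=30)
  gcd(x=30, y=25)
    gcd(x=25, y=5)
      gcd(x=5, y=0)
      -> return 5
    -> return 5
  -> return 5
-> return 5

Final answer: 5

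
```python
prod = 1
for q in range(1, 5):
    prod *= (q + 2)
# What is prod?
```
Trace:
  prod=1
  prod=3, q=1
  prod=12, q=2
  prod=60, q=3
  prod=360, q=4

Final answer: 360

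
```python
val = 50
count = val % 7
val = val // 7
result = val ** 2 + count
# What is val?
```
Trace:
  val=50
  val=50, count=1
  val=7, count=1
  val=7, count=1, result=50

Final answer: 7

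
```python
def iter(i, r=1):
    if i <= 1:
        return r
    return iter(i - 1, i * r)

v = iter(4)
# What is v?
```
Call trace:
iter(i=4, r=1)
  iter(i=3, r=4)
    iter(i=2, r=12)
      iter(i=1, r=24)
      -> return 24
    -> return 24
  -> return 24
-> return 24

Final answer: 24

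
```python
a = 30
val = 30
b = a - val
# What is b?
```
Trace:
  a=30
  a=30, val=30
  a=30, val=30, b=0

Final answer: 0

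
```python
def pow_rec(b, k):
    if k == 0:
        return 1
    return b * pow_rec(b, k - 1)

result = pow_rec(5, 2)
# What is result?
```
Call trace:
pow_rec(b=5, k=2)
  pow_rec(b=5, k=1)
    pow_rec(b=5, k=0)
    -> return 1
  -> return 5
-> return 25

Final answer: 25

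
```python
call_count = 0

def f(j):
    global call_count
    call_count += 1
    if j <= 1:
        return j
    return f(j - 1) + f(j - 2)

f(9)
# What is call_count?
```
Call trace (a repeated sub-call is expanded the first time; later identical calls just restate its return value):
f(j=9)
  f(j=8)
    f(j=7)
      f(j=6)
        f(j=5)
          f(j=4)
            f(j=3)
              f(j=2)
                f(j=1)
                -> return 1
                f(j=0)
                -> return 0
              -> return 1
              f(j=1)
              -> return 1
            -> return 2
            f(j=2) -> return 1  (same call as traced above)
          -> return 3
          f(j=3) -> return 2  (same call as traced above)
        -> return 5
        f(j=4) -> return 3  (same call as traced above)
      -> return 8
      f(j=5) -> return 5  (same call as traced above)
    -> return 13
    f(j=6) -> return 8  (same call as traced above)
  -> return 21
  f(j=7) -> return 13  (same call as traced above)
-> return 34

call_count is incremented once per call, so count the calls in each subtree. Let C(j) = number of calls made by f(j).
C(0) = C(1) = 1 (base case, no recursion); C(j) = 1 + C(j - 1) + C(j - 2) otherwise.
C(2) = 1 + C(1) + C(0) = 1 + 1 + 1 = 3
C(3) = 1 + C(2) + C(1) = 1 + 3 + 1 = 5
C(4) = 1 + C(3) + C(2) = 1 + 5 + 3 = 9
C(5) = 1 + C(4) + C(3) = 1 + 9 + 5 = 15
C(6) = 1 + C(5) + C(4) = 1 + 15 + 9 = 25
C(7) = 1 + C(6) + C(5) = 1 + 25 + 15 = 41
C(8) = 1 + C(7) + C(6) = 1 + 41 + 25 = 67
C(9) = 1 + C(8) + C(7) = 1 + 67 + 41 = 109
call_count = C(9) = 109

Final answer: 109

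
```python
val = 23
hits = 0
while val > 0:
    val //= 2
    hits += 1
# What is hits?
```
Trace:
  val=23
  val=23, hits=0
  val=11, hits=1
  val=5, hits=2
  val=2, hits=3
  val=1, hits=4
  val=0, hits=5

Final answer: 5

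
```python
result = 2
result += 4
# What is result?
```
Trace:
  result=2
  result=6

Final answer: 6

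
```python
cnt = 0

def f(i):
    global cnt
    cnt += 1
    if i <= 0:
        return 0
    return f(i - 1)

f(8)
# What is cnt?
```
Call trace:
f(i=8)
  f(i=7)
    f(i=6)
      f(i=5)
        f(i=4)
          f(i=3)
            f(i=2)
              f(i=1)
                f(i=0)
                -> return 0
              -> return 0
            -> return 0
          -> return 0
        -> return 0
      -> return 0
    -> return 0
  -> return 0
-> return 0

cnt is incremented once per call. f is entered once for each i = 8, 7, 6, 5, 4, 3, 2, 1, 0 (the i <= 0 call returns without recursing), i.e. 8 + 1 calls.
cnt = 9

Final answer: 9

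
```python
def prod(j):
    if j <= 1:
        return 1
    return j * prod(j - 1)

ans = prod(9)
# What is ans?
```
Call trace:
prod(j=9)
  prod(j=8)
    prod(j=7)
      prod(j=6)
        prod(j=5)
          prod(j=4)
            prod(j=3)
              prod(j=2)
                prod(j=1)
                -> return 1
              -> return 2
            -> return 6
          -> return 24
        -> return 120
      -> return 720
    -> return 5040
  -> return 40320
-> return 362880

Final answer: 362880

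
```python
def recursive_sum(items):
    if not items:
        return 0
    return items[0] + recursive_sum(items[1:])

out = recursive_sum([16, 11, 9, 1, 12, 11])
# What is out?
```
Call trace:
recursive_sum(items=[16, 11, 9, 1, 12, 11])
  recursive_sum(items=[11, 9, 1, 12, 11])
    recursive_sum(items=[9, 1, 12, 11])
      recursive_sum(items=[1, 12, 11])
        recursive_sum(items=[12, 11])
          recursive_sum(items=[11])
            recursive_sum(items=[])
            -> return 0
          -> return 11
        -> return 23
      -> return 24
    -> return 33
  -> return 44
-> return 60

Final answer: 60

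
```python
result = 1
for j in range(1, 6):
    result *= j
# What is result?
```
Trace:
  result=1
  result=1, j=1
  result=2, j=2
  result=6, j=3
  result=24, j=4
  result=120, j=5

Final answer: 120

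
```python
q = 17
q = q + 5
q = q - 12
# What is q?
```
Trace:
  q=17
  q=22
  q=10

Final answer: 10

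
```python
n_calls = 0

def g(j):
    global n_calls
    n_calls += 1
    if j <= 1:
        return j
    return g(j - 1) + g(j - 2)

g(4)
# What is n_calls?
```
Call trace (a repeated sub-call is expanded the first time; later identical calls just restate its return value):
g(j=4)
  g(j=3)
    g(j=2)
      g(j=1)
      -> return 1
      g(j=0)
      -> return 0
    -> return 1
    g(j=1)
    -> return 1
  -> return 2
  g(j=2) -> return 1  (same call as traced above)
-> return 3

n_calls is incremented once per call, so count the calls in each subtree. Let C(j) = number of calls made by g(j).
C(0) = C(1) = 1 (base case, no recursion); C(j) = 1 + C(j - 1) + C(j - 2) otherwise.
C(2) = 1 + C(1) + C(0) = 1 + 1 + 1 = 3
C(3) = 1 + C(2) + C(1) = 1 + 3 + 1 = 5
C(4) = 1 + C(3) + C(2) = 1 + 5 + 3 = 9
n_calls = C(4) = 9

Final answer: 9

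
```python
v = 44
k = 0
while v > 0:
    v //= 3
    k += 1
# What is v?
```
Trace:
  v=44
  v=44, k=0
  v=14, k=1
  v=4, k=2
  v=1, k=3
  v=0, k=4

Final answer: 0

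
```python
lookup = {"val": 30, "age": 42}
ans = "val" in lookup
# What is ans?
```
Trace:
  lookup={'val': 30, 'age': 42}
  lookup={'val': 30, 'age': 42}, ans=True

Final answer: True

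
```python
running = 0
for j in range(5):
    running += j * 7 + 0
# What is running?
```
Trace:
  running=0
  running=0, j=0
  running=7, j=1
  running=21, j=2
  running=42, j=3
  running=70, j=4

Final answer: 70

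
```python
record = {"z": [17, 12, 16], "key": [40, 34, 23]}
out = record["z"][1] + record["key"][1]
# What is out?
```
Trace:
  record={'z': [17, 12, 16], 'key': [40, 34, 23]}
  record={'z': [17, 12, 16], 'key': [40, 34, 23]}, out=46

Final answer: 46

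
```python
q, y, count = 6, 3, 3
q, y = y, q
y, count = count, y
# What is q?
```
Trace:
  q=6, y=3, count=3
  q=3, y=6, count=3
  q=3, y=3, count=6

Final answer: 3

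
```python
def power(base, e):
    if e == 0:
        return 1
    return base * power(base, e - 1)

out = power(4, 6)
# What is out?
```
Call trace:
power(base=4, e=6)
  power(base=4, e=5)
    power(base=4, e=4)
      power(base=4, e=3)
        power(base=4, e=2)
          power(base=4, e=1)
            power(base=4, e=0)
            -> return 1
          -> return 4
        -> return 16
      -> return 64
    -> return 256
  -> return 1024
-> return 4096

Final answer: 4096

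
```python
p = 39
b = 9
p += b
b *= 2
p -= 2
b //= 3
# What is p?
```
Trace:
  p=39
  p=39, b=9
  p=48, b=9
  p=48, b=18
  p=46, b=18
  p=46, b=6

Final answer: 46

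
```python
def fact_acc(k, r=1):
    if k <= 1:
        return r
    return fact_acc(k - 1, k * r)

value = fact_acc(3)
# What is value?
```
Call trace:
fact_acc(k=3, r=1)
  fact_acc(k=2, r=3)
    fact_acc(k=1, r=6)
    -> return 6
  -> return 6
-> return 6

Final answer: 6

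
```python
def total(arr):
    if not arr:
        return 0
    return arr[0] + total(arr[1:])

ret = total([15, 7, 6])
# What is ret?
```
Call trace:
total(arr=[15, 7, 6])
  total(arr=[7, 6])
    total(arr=[6])
      total(arr=[])
      -> return 0
    -> return 6
  -> return 13
-> return 28

Final answer: 28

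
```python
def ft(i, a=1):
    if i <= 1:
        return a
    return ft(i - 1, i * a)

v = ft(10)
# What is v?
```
Call trace:
ft(i=10, a=1)
  ft(i=9, a=10)
    ft(i=8, a=90)
      ft(i=7, a=720)
        ft(i=6, a=5040)
          ft(i=5, a=30240)
            ft(i=4, a=151200)
              ft(i=3, a=604800)
                ft(i=2, a=1814400)
                  ft(i=1, a=3628800)
                  -> return 3628800
                -> return 3628800
              -> return 3628800
            -> return 3628800
          -> return 3628800
        -> return 3628800
      -> return 3628800
    -> return 3628800
  -> return 3628800
-> return 3628800

Final answer: 3628800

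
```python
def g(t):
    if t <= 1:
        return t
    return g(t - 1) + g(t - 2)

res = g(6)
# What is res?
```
Call trace (a repeated sub-call is expanded the first time; later identical calls just restate its return value):
g(t=6)
  g(t=5)
    g(t=4)
      g(t=3)
        g(t=2)
          g(t=1)
          -> return 1
          g(t=0)
          -> return 0
        -> return 1
        g(t=1)
        -> return 1
      -> return 2
      g(t=2) -> return 1  (same call as traced above)
    -> return 3
    g(t=3) -> return 2  (same call as traced above)
  -> return 5
  g(t=4) -> return 3  (same call as traced above)
-> return 8

Final answer: 8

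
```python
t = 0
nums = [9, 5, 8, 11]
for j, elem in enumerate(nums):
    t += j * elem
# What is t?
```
Trace:
  t=0
  t=0, j=0, elem=9
  t=5, j=1, elem=5
  t=21, j=2, elem=8
  t=54, j=3, elem=11

Final answer: 54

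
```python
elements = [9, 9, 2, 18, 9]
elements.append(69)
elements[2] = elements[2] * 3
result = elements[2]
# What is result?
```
Trace:
  elements=[9, 9, 2, 18, 9]
  elements=[9, 9, 2, 18, 9, 69]
  elements=[9, 9, 6, 18, 9, 69]
  elements=[9, 9, 6, 18, 9, 69], result=6

Final answer: 6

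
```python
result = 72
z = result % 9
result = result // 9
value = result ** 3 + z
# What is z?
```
Trace:
  result=72
  result=72, z=0
  result=8, z=0
  result=8, z=0, value=512

Final answer: 0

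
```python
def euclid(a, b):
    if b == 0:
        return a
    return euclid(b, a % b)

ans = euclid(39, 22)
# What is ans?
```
Call trace:
euclid(a=39, b=22)
  euclid(a=22, b=17)
    euclid(a=17, b=5)
      euclid(a=5, b=2)
        euclid(a=2, b=1)
          euclid(a=1, b=0)
          -> return 1
        -> return 1
      -> return 1
    -> return 1
  -> return 1
-> return 1

Final answer: 1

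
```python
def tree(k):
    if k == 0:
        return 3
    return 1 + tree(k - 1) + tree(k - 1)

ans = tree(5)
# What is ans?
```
Call trace (a repeated sub-call is expanded the first time; later identical calls just restate its return value):
tree(k=5)
  tree(k=4)
    tree(k=3)
      tree(k=2)
        tree(k=1)
          tree(k=0)
          -> return 3
          tree(k=0)
          -> return 3
        -> return 7
        tree(k=1) -> return 7  (same call as traced above)
      -> return 15
      tree(k=2) -> return 15  (same call as traced above)
    -> return 31
    tree(k=3) -> return 31  (same call as traced above)
  -> return 63
  tree(k=4) -> return 63  (same call as traced above)
-> return 127

Final answer: 127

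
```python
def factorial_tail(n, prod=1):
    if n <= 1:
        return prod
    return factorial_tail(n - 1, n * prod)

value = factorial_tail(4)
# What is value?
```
Call trace:
factorial_tail(n=4, prod=1)
  factorial_tail(n=3, prod=4)
    factorial_tail(n=2, prod=12)
      factorial_tail(n=1, prod=24)
      -> return 24
    -> return 24
  -> return 24
-> return 24

Final answer: 24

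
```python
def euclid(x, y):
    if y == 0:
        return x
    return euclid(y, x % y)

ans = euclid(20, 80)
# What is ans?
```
Call trace:
euclid(x=20, y=80)
  euclid(x=80, y=20)
    euclid(x=20, y=0)
    -> return 20
  -> return 20
-> return 20

Final answer: 20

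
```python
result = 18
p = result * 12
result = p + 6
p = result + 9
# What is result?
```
Trace:
  result=18
  result=18, p=216
  result=222, p=216
  result=222, p=231

Final answer: 222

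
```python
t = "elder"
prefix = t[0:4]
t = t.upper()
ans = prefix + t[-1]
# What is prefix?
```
Trace:
  t='elder'
  t='elder', prefix='elde'
  t='ELDER', prefix='elde'
  t='ELDER', prefix='elde', ans='eldeR'

Final answer: 'elde'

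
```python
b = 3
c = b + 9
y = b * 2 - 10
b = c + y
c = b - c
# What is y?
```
Trace:
  b=3
  b=3, c=12
  b=3, c=12, y=-4
  b=8, c=12, y=-4
  b=8, c=-4, y=-4

Final answer: -4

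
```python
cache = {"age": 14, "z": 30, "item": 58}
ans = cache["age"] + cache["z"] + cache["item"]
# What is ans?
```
Trace:
  cache={'age': 14, 'z': 30, 'item': 58}
  cache={'age': 14, 'z': 30, 'item': 58}, ans=102

Final answer: 102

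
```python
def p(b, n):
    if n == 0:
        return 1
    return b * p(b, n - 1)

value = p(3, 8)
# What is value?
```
Call trace:
p(b=3, n=8)
  p(b=3, n=7)
    p(b=3, n=6)
      p(b=3, n=5)
        p(b=3, n=4)
          p(b=3, n=3)
            p(b=3, n=2)
              p(b=3, n=1)
                p(b=3, n=0)
                -> return 1
              -> return 3
            -> return 9
          -> return 27
        -> return 81
      -> return 243
    -> return 729
  -> return 2187
-> return 6561

Final answer: 6561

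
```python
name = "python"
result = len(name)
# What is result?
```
Trace:
  name='python'
  name='python', result=6

Final answer: 6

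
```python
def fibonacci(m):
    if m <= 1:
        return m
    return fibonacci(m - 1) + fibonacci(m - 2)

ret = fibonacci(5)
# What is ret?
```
Call trace (a repeated sub-call is expanded the first time; later identical calls just restate its return value):
fibonacci(m=5)
  fibonacci(m=4)
    fibonacci(m=3)
      fibonacci(m=2)
        fibonacci(m=1)
        -> return 1
        fibonacci(m=0)
        -> return 0
      -> return 1
      fibonacci(m=1)
      -> return 1
    -> return 2
    fibonacci(m=2) -> return 1  (same call as traced above)
  -> return 3
  fibonacci(m=3) -> return 2  (same call as traced above)
-> return 5

Final answer: 5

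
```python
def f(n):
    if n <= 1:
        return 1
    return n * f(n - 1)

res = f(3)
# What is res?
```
Call trace:
f(n=3)
  f(n=2)
    f(n=1)
    -> return 1
  -> return 2
-> return 6

Final answer: 6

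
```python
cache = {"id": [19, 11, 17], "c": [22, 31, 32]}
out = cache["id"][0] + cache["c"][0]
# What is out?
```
Trace:
  cache={'id': [19, 11, 17], 'c': [22, 31, 32]}
  cache={'id': [19, 11, 17], 'c': [22, 31, 32]}, out=41

Final answer: 41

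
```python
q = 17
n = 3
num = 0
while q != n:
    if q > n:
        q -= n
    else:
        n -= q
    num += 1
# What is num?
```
Trace:
  q=17
  q=17, n=3
  q=17, n=3, num=0
  q=14, n=3, num=1
  q=11, n=3, num=2
  q=8, n=3, num=3
  q=5, n=3, num=4
  q=2, n=3, num=5
  q=2, n=1, num=6
  q=1, n=1, num=7

Final answer: 7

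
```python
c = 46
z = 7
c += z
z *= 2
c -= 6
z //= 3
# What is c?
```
Trace:
  c=46
  c=46, z=7
  c=53, z=7
  c=53, z=14
  c=47, z=14
  c=47, z=4

Final answer: 47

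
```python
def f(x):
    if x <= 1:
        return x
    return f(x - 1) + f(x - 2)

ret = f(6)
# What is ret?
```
Call trace (a repeated sub-call is expanded the first time; later identical calls just restate its return value):
f(x=6)
  f(x=5)
    f(x=4)
      f(x=3)
        f(x=2)
          f(x=1)
          -> return 1
          f(x=0)
          -> return 0
        -> return 1
        f(x=1)
        -> return 1
      -> return 2
      f(x=2) -> return 1  (same call as traced above)
    -> return 3
    f(x=3) -> return 2  (same call as traced above)
  -> return 5
  f(x=4) -> return 3  (same call as traced above)
-> return 8

Final answer: 8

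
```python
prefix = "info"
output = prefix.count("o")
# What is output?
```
Trace:
  prefix='info'
  prefix='info', output=1

Final answer: 1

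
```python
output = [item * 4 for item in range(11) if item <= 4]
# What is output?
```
Trace:
  item=0
  item=1
  item=2
  item=3
  item=4
  item=5
  item=6
  item=7
  item=8
  item=9
  item=10
  output=[0, 4, 8, 12, 16]

Final answer: [0, 4, 8, 12, 16]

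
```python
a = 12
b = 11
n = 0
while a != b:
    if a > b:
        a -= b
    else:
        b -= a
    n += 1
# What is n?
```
Trace:
  a=12
  a=12, b=11
  a=12, b=11, n=0
  a=1, b=11, n=1
  a=1, b=10, n=2
  a=1, b=9, n=3
  a=1, b=8, n=4
  a=1, b=7, n=5
  a=1, b=6, n=6
  a=1, b=5, n=7
  a=1, b=4, n=8
  a=1, b=3, n=9
  a=1, b=2, n=10
  a=1, b=1, n=11

Final answer: 11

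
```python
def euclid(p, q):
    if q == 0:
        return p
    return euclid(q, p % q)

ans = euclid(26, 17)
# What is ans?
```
Call trace:
euclid(p=26, q=17)
  euclid(p=17, q=9)
    euclid(p=9, q=8)
      euclid(p=8, q=1)
        euclid(p=1, q=0)
        -> return 1
      -> return 1
    -> return 1
  -> return 1
-> return 1

Final answer: 1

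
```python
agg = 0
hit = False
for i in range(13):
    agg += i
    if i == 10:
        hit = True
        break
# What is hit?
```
Trace:
  agg=0
  agg=0, hit=False
  agg=0, hit=False, i=0
  agg=1, hit=False, i=1
  agg=3, hit=False, i=2
  agg=6, hit=False, i=3
  agg=10, hit=False, i=4
  agg=15, hit=False, i=5
  agg=21, hit=False, i=6
  agg=28, hit=False, i=7
  agg=36, hit=False, i=8
  agg=45, hit=False, i=9
  agg=55, hit=True, i=10

Final answer: True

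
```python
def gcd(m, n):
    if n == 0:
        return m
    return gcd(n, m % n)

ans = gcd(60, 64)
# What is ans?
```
Call trace:
gcd(m=60, n=64)
  gcd(m=64, n=60)
    gcd(m=60, n=4)
      gcd(m=4, n=0)
      -> return 4
    -> return 4
  -> return 4
-> return 4

Final answer: 4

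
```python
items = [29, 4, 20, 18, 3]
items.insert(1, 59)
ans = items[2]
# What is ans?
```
Trace:
  items=[29, 4, 20, 18, 3]
  items=[29, 59, 4, 20, 18, 3]
  items=[29, 59, 4, 20, 18, 3], ans=4

Final answer: 4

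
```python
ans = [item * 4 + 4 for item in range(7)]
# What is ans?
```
Trace:
  item=0
  item=1
  item=2
  item=3
  item=4
  item=5
  item=6
  ans=[4, 8, 12, 16, 20, 24, 28]

Final answer: [4, 8, 12, 16, 20, 24, 28]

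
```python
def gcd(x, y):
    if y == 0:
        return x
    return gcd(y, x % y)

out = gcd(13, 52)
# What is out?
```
Call trace:
gcd(x=13, y=52)
  gcd(x=52, y=13)
    gcd(x=13, y=0)
    -> return 13
  -> return 13
-> return 13

Final answer: 13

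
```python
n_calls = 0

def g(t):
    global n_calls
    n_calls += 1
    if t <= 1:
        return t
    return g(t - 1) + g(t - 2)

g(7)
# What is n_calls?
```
Call trace (a repeated sub-call is expanded the first time; later identical calls just restate its return value):
g(t=7)
  g(t=6)
    g(t=5)
      g(t=4)
        g(t=3)
          g(t=2)
            g(t=1)
            -> return 1
            g(t=0)
            -> return 0
          -> return 1
          g(t=1)
          -> return 1
        -> return 2
        g(t=2) -> return 1  (same call as traced above)
      -> return 3
      g(t=3) -> return 2  (same call as traced above)
    -> return 5
    g(t=4) -> return 3  (same call as traced above)
  -> return 8
  g(t=5) -> return 5  (same call as traced above)
-> return 13

n_calls is incremented once per call, so count the calls in each subtree. Let C(t) = number of calls made by g(t).
C(0) = C(1) = 1 (base case, no recursion); C(t) = 1 + C(t - 1) + C(t - 2) otherwise.
C(2) = 1 + C(1) + C(0) = 1 + 1 + 1 = 3
C(3) = 1 + C(2) + C(1) = 1 + 3 + 1 = 5
C(4) = 1 + C(3) + C(2) = 1 + 5 + 3 = 9
C(5) = 1 + C(4) + C(3) = 1 + 9 + 5 = 15
C(6) = 1 + C(5) + C(4) = 1 + 15 + 9 = 25
C(7) = 1 + C(6) + C(5) = 1 + 25 + 15 = 41
n_calls = C(7) = 41

Final answer: 41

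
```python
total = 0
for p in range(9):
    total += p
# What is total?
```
Trace:
  total=0
  total=0, p=0
  total=1, p=1
  total=3, p=2
  total=6, p=3
  total=10, p=4
  total=15, p=5
  total=21, p=6
  total=28, p=7
  total=36, p=8

Final answer: 36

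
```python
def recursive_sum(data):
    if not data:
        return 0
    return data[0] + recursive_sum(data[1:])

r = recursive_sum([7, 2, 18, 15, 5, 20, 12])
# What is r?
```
Call trace:
recursive_sum(data=[7, 2, 18, 15, 5, 20, 12])
  recursive_sum(data=[2, 18, 15, 5, 20, 12])
    recursive_sum(data=[18, 15, 5, 20, 12])
      recursive_sum(data=[15, 5, 20, 12])
        recursive_sum(data=[5, 20, 12])
          recursive_sum(data=[20, 12])
            recursive_sum(data=[12])
              recursive_sum(data=[])
              -> return 0
            -> return 12
          -> return 32
        -> return 37
      -> return 52
    -> return 70
  -> return 72
-> return 79

Final answer: 79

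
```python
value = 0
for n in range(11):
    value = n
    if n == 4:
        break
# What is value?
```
Trace:
  value=0
  value=0, n=0
  value=1, n=1
  value=2, n=2
  value=3, n=3
  value=4, n=4

Final answer: 4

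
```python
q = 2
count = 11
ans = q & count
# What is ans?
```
Trace:
  q=2
  q=2, count=11
  q=2, count=11, ans=2

Final answer: 2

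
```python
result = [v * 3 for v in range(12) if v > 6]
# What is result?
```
Trace:
  v=0
  v=1
  v=2
  v=3
  v=4
  v=5
  v=6
  v=7
  v=8
  v=9
  v=10
  v=11
  result=[21, 24, 27, 30, 33]

Final answer: [21, 24, 27, 30, 33]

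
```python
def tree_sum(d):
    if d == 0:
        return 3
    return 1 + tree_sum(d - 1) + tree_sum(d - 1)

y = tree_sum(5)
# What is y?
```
Call trace (a repeated sub-call is expanded the first time; later identical calls just restate its return value):
tree_sum(d=5)
  tree_sum(d=4)
    tree_sum(d=3)
      tree_sum(d=2)
        tree_sum(d=1)
          tree_sum(d=0)
          -> return 3
          tree_sum(d=0)
          -> return 3
        -> return 7
        tree_sum(d=1) -> return 7  (same call as traced above)
      -> return 15
      tree_sum(d=2) -> return 15  (same call as traced above)
    -> return 31
    tree_sum(d=3) -> return 31  (same call as traced above)
  -> return 63
  tree_sum(d=4) -> return 63  (same call as traced above)
-> return 127

Final answer: 127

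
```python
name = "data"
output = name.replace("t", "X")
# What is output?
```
Trace:
  name='data'
  name='data', output='daXa'

Final answer: 'daXa'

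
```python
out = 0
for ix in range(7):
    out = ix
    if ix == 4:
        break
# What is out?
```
Trace:
  out=0
  out=0, ix=0
  out=1, ix=1
  out=2, ix=2
  out=3, ix=3
  out=4, ix=4

Final answer: 4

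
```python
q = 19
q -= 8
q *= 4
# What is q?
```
Trace:
  q=19
  q=11
  q=44

Final answer: 44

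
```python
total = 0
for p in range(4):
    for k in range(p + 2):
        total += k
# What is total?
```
Trace:
  total=0
  total=0, p=0, k=0
  total=1, p=0, k=1
  total=1, p=1, k=0
  total=2, p=1, k=1
  total=4, p=1, k=2
  total=4, p=2, k=0
  total=5, p=2, k=1
  total=7, p=2, k=2
  total=10, p=2, k=3
  total=10, p=3, k=0
  total=11, p=3, k=1
  total=13, p=3, k=2
  total=16, p=3, k=3
  total=20, p=3, k=4

Final answer: 20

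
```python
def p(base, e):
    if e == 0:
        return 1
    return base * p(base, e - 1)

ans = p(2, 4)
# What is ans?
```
Call trace:
p(base=2, e=4)
  p(base=2, e=3)
    p(base=2, e=2)
      p(base=2, e=1)
        p(base=2, e=0)
        -> return 1
      -> return 2
    -> return 4
  -> return 8
-> return 16

Final answer: 16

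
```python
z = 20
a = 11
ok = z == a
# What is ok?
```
Trace:
  z=20
  z=20, a=11
  z=20, a=11, ok=False

Final answer: False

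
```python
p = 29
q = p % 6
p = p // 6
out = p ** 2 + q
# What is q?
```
Trace:
  p=29
  p=29, q=5
  p=4, q=5
  p=4, q=5, out=21

Final answer: 5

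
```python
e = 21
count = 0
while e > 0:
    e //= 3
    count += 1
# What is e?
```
Trace:
  e=21
  e=21, count=0
  e=7, count=1
  e=2, count=2
  e=0, count=3

Final answer: 0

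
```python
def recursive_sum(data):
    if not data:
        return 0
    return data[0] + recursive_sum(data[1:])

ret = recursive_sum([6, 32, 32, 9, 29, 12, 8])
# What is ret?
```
Call trace:
recursive_sum(data=[6, 32, 32, 9, 29, 12, 8])
  recursive_sum(data=[32, 32, 9, 29, 12, 8])
    recursive_sum(data=[32, 9, 29, 12, 8])
      recursive_sum(data=[9, 29, 12, 8])
        recursive_sum(data=[29, 12, 8])
          recursive_sum(data=[12, 8])
            recursive_sum(data=[8])
              recursive_sum(data=[])
              -> return 0
            -> return 8
          -> return 20
        -> return 49
      -> return 58
    -> return 90
  -> return 122
-> return 128

Final answer: 128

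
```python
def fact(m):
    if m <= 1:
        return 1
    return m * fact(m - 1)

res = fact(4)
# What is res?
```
Call trace:
fact(m=4)
  fact(m=3)
    fact(m=2)
      fact(m=1)
      -> return 1
    -> return 2
  -> return 6
-> return 24

Final answer: 24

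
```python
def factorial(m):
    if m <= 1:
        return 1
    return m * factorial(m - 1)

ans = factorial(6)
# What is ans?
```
Call trace:
factorial(m=6)
  factorial(m=5)
    factorial(m=4)
      factorial(m=3)
        factorial(m=2)
          factorial(m=1)
          -> return 1
        -> return 2
      -> return 6
    -> return 24
  -> return 120
-> return 720

Final answer: 720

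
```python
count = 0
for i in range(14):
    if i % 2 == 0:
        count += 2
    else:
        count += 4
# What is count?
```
Trace:
  count=0
  count=2, i=0
  count=6, i=1
  count=8, i=2
  count=12, i=3
  count=14, i=4
  count=18, i=5
  count=20, i=6
  count=24, i=7
  count=26, i=8
  count=30, i=9
  count=32, i=10
  count=36, i=11
  count=38, i=12
  count=42, i=13

Final answer: 42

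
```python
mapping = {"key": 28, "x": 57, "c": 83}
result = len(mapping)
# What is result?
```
Trace:
  mapping={'key': 28, 'x': 57, 'c': 83}
  mapping={'key': 28, 'x': 57, 'c': 83}, result=3

Final answer: 3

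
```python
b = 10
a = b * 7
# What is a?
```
Trace:
  b=10
  b=10, a=70

Final answer: 70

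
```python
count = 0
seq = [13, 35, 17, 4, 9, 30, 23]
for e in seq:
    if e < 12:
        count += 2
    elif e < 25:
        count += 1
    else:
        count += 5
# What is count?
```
Trace:
  count=0
  count=1, e=13
  count=6, e=35
  count=7, e=17
  count=9, e=4
  count=11, e=9
  count=16, e=30
  count=17, e=23

Final answer: 17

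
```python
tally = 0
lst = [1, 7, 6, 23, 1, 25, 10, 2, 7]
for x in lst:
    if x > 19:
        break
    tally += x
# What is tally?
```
Trace:
  tally=0
  tally=1, x=1
  tally=8, x=7
  tally=14, x=6
  tally=14, x=23

Final answer: 14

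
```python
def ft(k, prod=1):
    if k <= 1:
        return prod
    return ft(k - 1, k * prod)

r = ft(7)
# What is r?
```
Call trace:
ft(k=7, prod=1)
  ft(k=6, prod=7)
    ft(k=5, prod=42)
      ft(k=4, prod=210)
        ft(k=3, prod=840)
          ft(k=2, prod=2520)
            ft(k=1, prod=5040)
            -> return 5040
          -> return 5040
        -> return 5040
      -> return 5040
    -> return 5040
  -> return 5040
-> return 5040

Final answer: 5040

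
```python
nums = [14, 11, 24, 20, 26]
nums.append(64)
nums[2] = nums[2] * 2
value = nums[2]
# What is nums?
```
Trace:
  nums=[14, 11, 24, 20, 26]
  nums=[14, 11, 24, 20, 26, 64]
  nums=[14, 11, 48, 20, 26, 64]
  nums=[14, 11, 48, 20, 26, 64], value=48

Final answer: [14, 11, 48, 20, 26, 64]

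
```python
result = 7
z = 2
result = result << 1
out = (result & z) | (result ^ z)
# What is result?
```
Trace:
  result=7
  result=7, z=2
  result=14, z=2
  result=14, z=2, out=14

Final answer: 14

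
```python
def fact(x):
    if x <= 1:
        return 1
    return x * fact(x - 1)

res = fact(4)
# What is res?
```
Call trace:
fact(x=4)
  fact(x=3)
    fact(x=2)
      fact(x=1)
      -> return 1
    -> return 2
  -> return 6
-> return 24

Final answer: 24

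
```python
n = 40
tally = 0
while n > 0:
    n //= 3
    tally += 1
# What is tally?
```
Trace:
  n=40
  n=40, tally=0
  n=13, tally=1
  n=4, tally=2
  n=1, tally=3
  n=0, tally=4

Final answer: 4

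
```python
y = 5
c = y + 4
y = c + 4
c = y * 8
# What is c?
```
Trace:
  y=5
  y=5, c=9
  y=13, c=9
  y=13, c=104

Final answer: 104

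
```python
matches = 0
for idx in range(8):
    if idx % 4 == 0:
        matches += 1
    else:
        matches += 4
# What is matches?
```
Trace:
  matches=0
  matches=1, idx=0
  matches=5, idx=1
  matches=9, idx=2
  matches=13, idx=3
  matches=14, idx=4
  matches=18, idx=5
  matches=22, idx=6
  matches=26, idx=7

Final answer: 26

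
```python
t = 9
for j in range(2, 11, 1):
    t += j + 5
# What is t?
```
Trace:
  t=9
  t=16, j=2
  t=24, j=3
  t=33, j=4
  t=43, j=5
  t=54, j=6
  t=66, j=7
  t=79, j=8
  t=93, j=9
  t=108, j=10

Final answer: 108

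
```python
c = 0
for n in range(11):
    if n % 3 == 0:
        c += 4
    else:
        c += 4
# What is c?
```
Trace:
  c=0
  c=4, n=0
  c=8, n=1
  c=12, n=2
  c=16, n=3
  c=20, n=4
  c=24, n=5
  c=28, n=6
  c=32, n=7
  c=36, n=8
  c=40, n=9
  c=44, n=10

Final answer: 44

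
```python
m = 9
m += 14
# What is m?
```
Trace:
  m=9
  m=23

Final answer: 23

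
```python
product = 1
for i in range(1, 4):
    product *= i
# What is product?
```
Trace:
  product=1
  product=1, i=1
  product=2, i=2
  product=6, i=3

Final answer: 6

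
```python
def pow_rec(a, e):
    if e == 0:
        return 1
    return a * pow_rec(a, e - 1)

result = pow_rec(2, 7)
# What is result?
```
Call trace:
pow_rec(a=2, e=7)
  pow_rec(a=2, e=6)
    pow_rec(a=2, e=5)
      pow_rec(a=2, e=4)
        pow_rec(a=2, e=3)
          pow_rec(a=2, e=2)
            pow_rec(a=2, e=1)
              pow_rec(a=2, e=0)
              -> return 1
            -> return 2
          -> return 4
        -> return 8
      -> return 16
    -> return 32
  -> return 64
-> return 128

Final answer: 128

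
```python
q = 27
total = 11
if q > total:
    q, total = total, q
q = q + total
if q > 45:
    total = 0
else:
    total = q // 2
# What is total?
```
Trace:
  q=27
  q=27, total=11
  q=11, total=27
  q=38, total=27
  q=38, total=19

Final answer: 19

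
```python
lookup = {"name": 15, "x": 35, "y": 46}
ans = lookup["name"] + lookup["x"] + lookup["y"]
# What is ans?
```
Trace:
  lookup={'name': 15, 'x': 35, 'y': 46}
  lookup={'name': 15, 'x': 35, 'y': 46}, ans=96

Final answer: 96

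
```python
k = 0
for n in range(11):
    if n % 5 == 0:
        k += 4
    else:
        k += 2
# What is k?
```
Trace:
  k=0
  k=4, n=0
  k=6, n=1
  k=8, n=2
  k=10, n=3
  k=12, n=4
  k=16, n=5
  k=18, n=6
  k=20, n=7
  k=22, n=8
  k=24, n=9
  k=28, n=10

Final answer: 28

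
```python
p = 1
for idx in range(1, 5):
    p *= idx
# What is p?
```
Trace:
  p=1
  p=1, idx=1
  p=2, idx=2
  p=6, idx=3
  p=24, idx=4

Final answer: 24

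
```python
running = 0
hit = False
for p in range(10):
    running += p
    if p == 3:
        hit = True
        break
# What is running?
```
Trace:
  running=0
  running=0, hit=False
  running=0, hit=False, p=0
  running=1, hit=False, p=1
  running=3, hit=False, p=2
  running=6, hit=True, p=3

Final answer: 6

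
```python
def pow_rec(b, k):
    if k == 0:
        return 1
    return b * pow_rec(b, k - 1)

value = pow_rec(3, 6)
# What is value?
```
Call trace:
pow_rec(b=3, k=6)
  pow_rec(b=3, k=5)
    pow_rec(b=3, k=4)
      pow_rec(b=3, k=3)
        pow_rec(b=3, k=2)
          pow_rec(b=3, k=1)
            pow_rec(b=3, k=0)
            -> return 1
          -> return 3
        -> return 9
      -> return 27
    -> return 81
  -> return 243
-> return 729

Final answer: 729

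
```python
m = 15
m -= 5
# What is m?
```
Trace:
  m=15
  m=10

Final answer: 10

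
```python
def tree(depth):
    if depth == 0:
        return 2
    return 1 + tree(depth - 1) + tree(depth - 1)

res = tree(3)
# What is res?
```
Call trace (a repeated sub-call is expanded the first time; later identical calls just restate its return value):
tree(depth=3)
  tree(depth=2)
    tree(depth=1)
      tree(depth=0)
      -> return 2
      tree(depth=0)
      -> return 2
    -> return 5
    tree(depth=1) -> return 5  (same call as traced above)
  -> return 11
  tree(depth=2) -> return 11  (same call as traced above)
-> return 23

Final answer: 23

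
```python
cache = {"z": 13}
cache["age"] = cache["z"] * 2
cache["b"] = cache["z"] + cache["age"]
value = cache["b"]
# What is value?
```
Trace:
  cache={'z': 13}
  cache={'z': 13, 'age': 26}
  cache={'z': 13, 'age': 26, 'b': 39}
  cache={'z': 13, 'age': 26, 'b': 39}, value=39

Final answer: 39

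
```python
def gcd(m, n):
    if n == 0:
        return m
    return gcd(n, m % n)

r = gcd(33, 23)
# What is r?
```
Call trace:
gcd(m=33, n=23)
  gcd(m=23, n=10)
    gcd(m=10, n=3)
      gcd(m=3, n=1)
        gcd(m=1, n=0)
        -> return 1
      -> return 1
    -> return 1
  -> return 1
-> return 1

Final answer: 1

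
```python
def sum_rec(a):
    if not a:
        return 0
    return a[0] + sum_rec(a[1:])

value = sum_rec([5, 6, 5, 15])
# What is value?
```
Call trace:
sum_rec(a=[5, 6, 5, 15])
  sum_rec(a=[6, 5, 15])
    sum_rec(a=[5, 15])
      sum_rec(a=[15])
        sum_rec(a=[])
        -> return 0
      -> return 15
    -> return 20
  -> return 26
-> return 31

Final answer: 31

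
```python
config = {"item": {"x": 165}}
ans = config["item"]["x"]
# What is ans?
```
Trace:
  config={'item': {'x': 165}}
  config={'item': {'x': 165}}, ans=165

Final answer: 165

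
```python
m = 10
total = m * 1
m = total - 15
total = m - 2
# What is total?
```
Trace:
  m=10
  m=10, total=10
  m=-5, total=10
  m=-5, total=-7

Final answer: -7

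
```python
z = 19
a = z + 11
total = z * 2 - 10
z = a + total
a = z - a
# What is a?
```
Trace:
  z=19
  z=19, a=30
  z=19, a=30, total=28
  z=58, a=30, total=28
  z=58, a=28, total=28

Final answer: 28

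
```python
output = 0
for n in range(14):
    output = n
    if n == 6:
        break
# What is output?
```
Trace:
  output=0
  output=0, n=0
  output=1, n=1
  output=2, n=2
  output=3, n=3
  output=4, n=4
  output=5, n=5
  output=6, n=6

Final answer: 6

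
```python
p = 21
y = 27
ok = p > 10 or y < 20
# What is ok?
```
Trace:
  p=21
  p=21, y=27
  p=21, y=27, ok=True

Final answer: True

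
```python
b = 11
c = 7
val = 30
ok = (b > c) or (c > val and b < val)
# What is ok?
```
Trace:
  b=11
  b=11, c=7
  b=11, c=7, val=30
  b=11, c=7, val=30, ok=True

Final answer: True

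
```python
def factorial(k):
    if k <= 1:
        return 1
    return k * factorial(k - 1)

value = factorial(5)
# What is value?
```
Call trace:
factorial(k=5)
  factorial(k=4)
    factorial(k=3)
      factorial(k=2)
        factorial(k=1)
        -> return 1
      -> return 2
    -> return 6
  -> return 24
-> return 120

Final answer: 120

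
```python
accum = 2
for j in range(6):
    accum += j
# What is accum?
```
Trace:
  accum=2
  accum=2, j=0
  accum=3, j=1
  accum=5, j=2
  accum=8, j=3
  accum=12, j=4
  accum=17, j=5

Final answer: 17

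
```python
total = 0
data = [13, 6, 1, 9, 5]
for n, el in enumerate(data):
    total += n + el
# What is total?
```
Trace:
  total=0
  total=13, n=0, el=13
  total=20, n=1, el=6
  total=23, n=2, el=1
  total=35, n=3, el=9
  total=44, n=4, el=5

Final answer: 44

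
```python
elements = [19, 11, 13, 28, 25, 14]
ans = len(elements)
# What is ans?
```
Trace:
  elements=[19, 11, 13, 28, 25, 14]
  elements=[19, 11, 13, 28, 25, 14], ans=6

Final answer: 6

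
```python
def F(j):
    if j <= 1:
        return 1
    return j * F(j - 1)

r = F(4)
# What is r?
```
Call trace:
F(j=4)
  F(j=3)
    F(j=2)
      F(j=1)
      -> return 1
    -> return 2
  -> return 6
-> return 24

Final answer: 24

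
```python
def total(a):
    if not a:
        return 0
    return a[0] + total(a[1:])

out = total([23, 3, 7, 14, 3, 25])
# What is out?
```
Call trace:
total(a=[23, 3, 7, 14, 3, 25])
  total(a=[3, 7, 14, 3, 25])
    total(a=[7, 14, 3, 25])
      total(a=[14, 3, 25])
        total(a=[3, 25])
          total(a=[25])
            total(a=[])
            -> return 0
          -> return 25
        -> return 28
      -> return 42
    -> return 49
  -> return 52
-> return 75

Final answer: 75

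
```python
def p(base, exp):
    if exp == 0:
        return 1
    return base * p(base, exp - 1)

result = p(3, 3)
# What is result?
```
Call trace:
p(base=3, exp=3)
  p(base=3, exp=2)
    p(base=3, exp=1)
      p(base=3, exp=0)
      -> return 1
    -> return 3
  -> return 9
-> return 27

Final answer: 27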